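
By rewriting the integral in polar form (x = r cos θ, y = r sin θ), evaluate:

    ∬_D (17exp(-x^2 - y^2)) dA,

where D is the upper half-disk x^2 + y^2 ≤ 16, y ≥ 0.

The region D is 0 ≤ r ≤ 4, 0 ≤ θ ≤ π in polar coordinates, where x = r cos(θ), y = r sin(θ), and dA = r dr dθ.

Under the substitution, the integrand becomes 17exp(-r^2), so

    ∬_D (17exp(-x^2 - y^2)) dA = ∫_{0}^{π} ∫_{0}^{4} (17exp(-r^2)) · r dr dθ.

Inner integral (in r): ∫_{0}^{4} (17exp(-r^2)) · r dr = 17/2 - 17exp(-16)/2.

Outer integral (in θ): ∫_{0}^{π} (17/2 - 17exp(-16)/2) dθ = -17π (1 - exp(16))exp(-16)/2.

Therefore ∬_D (17exp(-x^2 - y^2)) dA = -17π (1 - exp(16))exp(-16)/2.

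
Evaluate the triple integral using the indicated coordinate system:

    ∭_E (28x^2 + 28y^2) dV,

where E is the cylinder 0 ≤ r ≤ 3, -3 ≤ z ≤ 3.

In cylindrical coordinates, x = r cos(θ), y = r sin(θ), z = z, and dV = r dr dθ dz.

The integrand becomes 28r^2, so

    ∭_E (28x^2 + 28y^2) dV = ∫_{0}^{2π} ∫_{0}^{3} ∫_{-3}^{3} (28r^2) · r dz dr dθ.

Inner (z): 168r^3.
Middle (r from 0 to 3): 3402.
Outer (θ): 6804π.

Therefore the triple integral equals 6804π.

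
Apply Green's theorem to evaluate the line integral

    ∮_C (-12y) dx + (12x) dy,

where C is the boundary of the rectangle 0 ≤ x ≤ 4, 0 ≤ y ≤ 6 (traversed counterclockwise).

Green's theorem converts the closed line integral into a double integral over the enclosed region D:

    ∮_C P dx + Q dy = ∬_D (∂Q/∂x - ∂P/∂y) dA.

Here P = -12y, Q = 12x, so

    ∂Q/∂x = 12,    ∂P/∂y = -12,
    ∂Q/∂x - ∂P/∂y = 24.

D is the region 0 ≤ x ≤ 4, 0 ≤ y ≤ 6. Evaluating the double integral:

    ∬_D (24) dA = ∫_0^{4} ∫_0^{6} (24) dy dx.

Inner (y from 0 to 6): 144.
Outer (x from 0 to 4): 576.

Therefore ∮_C P dx + Q dy = 576.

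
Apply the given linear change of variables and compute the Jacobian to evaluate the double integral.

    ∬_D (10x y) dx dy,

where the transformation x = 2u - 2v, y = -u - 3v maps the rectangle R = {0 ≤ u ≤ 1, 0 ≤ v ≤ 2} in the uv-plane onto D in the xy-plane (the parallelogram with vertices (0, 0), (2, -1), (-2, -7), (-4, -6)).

Compute the Jacobian determinant of (x, y) with respect to (u, v):

    ∂(x,y)/∂(u,v) = | 2  -2 | = (2)(-3) - (-2)(-1) = -8.
                   | -1  -3 |

Its absolute value is |J| = 8 (the area scaling factor).

Substituting x = 2u - 2v, y = -u - 3v into the integrand,

    10x y → -20u^2 - 40u v + 60v^2,

so the integral becomes

    ∬_R (-20u^2 - 40u v + 60v^2) · |J| du dv = ∫_0^1 ∫_0^2 (-160u^2 - 320u v + 480v^2) dv du.

Inner (v): -320u^2 - 640u + 1280.
Outer (u): 2560/3.

Therefore ∬_D (10x y) dx dy = 2560/3.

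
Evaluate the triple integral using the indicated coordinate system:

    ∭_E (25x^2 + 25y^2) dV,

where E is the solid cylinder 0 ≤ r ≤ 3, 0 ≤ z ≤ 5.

In cylindrical coordinates, x = r cos(θ), y = r sin(θ), z = z, and dV = r dr dθ dz.

The integrand becomes 25r^2, so

    ∭_E (25x^2 + 25y^2) dV = ∫_{0}^{2π} ∫_{0}^{3} ∫_{0}^{5} (25r^2) · r dz dr dθ.

Inner (z): 125r^3.
Middle (r from 0 to 3): 10125/4.
Outer (θ): 10125π/2.

Therefore the triple integral equals 10125π/2.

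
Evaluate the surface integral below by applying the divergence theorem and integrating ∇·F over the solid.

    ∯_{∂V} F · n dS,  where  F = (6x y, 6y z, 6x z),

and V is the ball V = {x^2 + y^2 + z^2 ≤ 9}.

By the divergence theorem,

    ∯_{∂V} F · n dS = ∭_V (∇ · F) dV.

Compute the divergence:
    ∇ · F = ∂F_x/∂x + ∂F_y/∂y + ∂F_z/∂z = 6y + 6z + 6x = 6x + 6y + 6z.

In spherical coordinates, x = ρ sin(φ) cos(θ), y = ρ sin(φ) sin(θ), z = ρ cos(φ), dV = ρ^2 sin(φ) dρ dφ dθ, with 0 ≤ ρ ≤ 3, 0 ≤ φ ≤ π, 0 ≤ θ ≤ 2π.

The integrand, after substitution and multiplying by the volume element, becomes (6ρ (sqrt(2)sin(φ)sin(θ + π/4) + cos(φ))) · ρ^2 sin(φ), so

    ∭_V (∇·F) dV = ∫_0^{2π} ∫_0^{π} ∫_0^{3} (6ρ (sqrt(2)sin(φ)sin(θ + π/4) + cos(φ))) · ρ^2 sin(φ) dρ dφ dθ.

Inner (ρ from 0 to 3): 243(sqrt(2)sin(φ)sin(θ + π/4) + cos(φ))sin(φ)/2.
Middle (φ from 0 to π): 243sqrt(2)π sin(θ + π/4)/4.
Outer (θ from 0 to 2π): 0.

Therefore ∯_{∂V} F · n dS = 0.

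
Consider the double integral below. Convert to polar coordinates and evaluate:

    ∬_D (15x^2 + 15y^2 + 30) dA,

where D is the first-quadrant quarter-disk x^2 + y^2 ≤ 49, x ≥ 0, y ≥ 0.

The region D is 0 ≤ r ≤ 7, 0 ≤ θ ≤ π/2 in polar coordinates, where x = r cos(θ), y = r sin(θ), and dA = r dr dθ.

Under the substitution, the integrand becomes 15r^2 + 30, so

    ∬_D (15x^2 + 15y^2 + 30) dA = ∫_{0}^{π/2} ∫_{0}^{7} (15r^2 + 30) · r dr dθ.

Inner integral (in r): ∫_{0}^{7} (15r^2 + 30) · r dr = 38955/4.

Outer integral (in θ): ∫_{0}^{π/2} (38955/4) dθ = 38955π/8.

Therefore ∬_D (15x^2 + 15y^2 + 30) dA = 38955π/8.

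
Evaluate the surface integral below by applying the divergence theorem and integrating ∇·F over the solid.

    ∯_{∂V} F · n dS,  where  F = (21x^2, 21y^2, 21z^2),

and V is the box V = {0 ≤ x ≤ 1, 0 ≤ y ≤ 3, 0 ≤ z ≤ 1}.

By the divergence theorem,

    ∯_{∂V} F · n dS = ∭_V (∇ · F) dV.

Compute the divergence:
    ∇ · F = ∂F_x/∂x + ∂F_y/∂y + ∂F_z/∂z = 42x + 42y + 42z.

V is a rectangular box, so dV = dx dy dz with 0 ≤ x ≤ 1, 0 ≤ y ≤ 3, 0 ≤ z ≤ 1.

Integrate (42x + 42y + 42z) over V as an iterated integral:

    ∭_V (∇·F) dV = ∫_0^{1} ∫_0^{3} ∫_0^{1} (42x + 42y + 42z) dz dy dx.

Inner (z from 0 to 1): 42x + 42y + 21.
Middle (y from 0 to 3): 126x + 252.
Outer (x from 0 to 1): 315.

Therefore ∯_{∂V} F · n dS = 315.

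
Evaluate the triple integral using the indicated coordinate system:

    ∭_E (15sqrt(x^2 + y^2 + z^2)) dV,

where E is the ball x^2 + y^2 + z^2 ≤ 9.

In spherical coordinates, x = ρ sin(φ) cos(θ), y = ρ sin(φ) sin(θ), z = ρ cos(φ), and dV = ρ^2 sin(φ) dρ dφ dθ.

The integrand becomes 15ρ, so

    ∭_E (15sqrt(x^2 + y^2 + z^2)) dV = ∫_{0}^{2π} ∫_{0}^{π} ∫_{0}^{3} (15ρ) · ρ^2 sin(φ) dρ dφ dθ.

Inner (ρ): 1215sin(φ)/4.
Middle (φ): 1215/2.
Outer (θ): 1215π.

Therefore the triple integral equals 1215π.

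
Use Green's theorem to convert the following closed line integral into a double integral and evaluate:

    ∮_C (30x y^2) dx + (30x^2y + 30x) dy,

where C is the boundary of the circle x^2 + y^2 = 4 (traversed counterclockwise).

Green's theorem converts the closed line integral into a double integral over the enclosed region D:

    ∮_C P dx + Q dy = ∬_D (∂Q/∂x - ∂P/∂y) dA.

Here P = 30x y^2, Q = 30x^2y + 30x, so

    ∂Q/∂x = 60x y + 30,    ∂P/∂y = 60x y,
    ∂Q/∂x - ∂P/∂y = 30.

D is the region x^2 + y^2 ≤ 4. Evaluating the double integral:

In polar coordinates (x = r cos θ, y = r sin θ, dA = r dr dθ) the integrand becomes 30, so

    ∬_D (30) dA = ∫_0^{2π} ∫_0^{2} (30) · r dr dθ.

Inner (r from 0 to 2): 60.
Outer (θ from 0 to 2π): 120π.

Therefore ∮_C P dx + Q dy = 120π.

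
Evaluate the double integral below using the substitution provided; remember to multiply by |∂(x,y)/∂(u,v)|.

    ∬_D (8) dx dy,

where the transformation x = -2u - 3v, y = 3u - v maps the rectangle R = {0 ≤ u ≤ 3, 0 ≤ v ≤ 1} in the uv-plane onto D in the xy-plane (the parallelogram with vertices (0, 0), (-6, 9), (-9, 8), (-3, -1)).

Compute the Jacobian determinant of (x, y) with respect to (u, v):

    ∂(x,y)/∂(u,v) = | -2  -3 | = (-2)(-1) - (-3)(3) = 11.
                   | 3  -1 |

Its absolute value is |J| = 11 (the area scaling factor).

Substituting x = -2u - 3v, y = 3u - v into the integrand,

    8 → 8,

so the integral becomes

    ∬_R (8) · |J| du dv = ∫_0^3 ∫_0^1 (88) dv du.

Inner (v): 88.
Outer (u): 264.

Therefore ∬_D (8) dx dy = 264.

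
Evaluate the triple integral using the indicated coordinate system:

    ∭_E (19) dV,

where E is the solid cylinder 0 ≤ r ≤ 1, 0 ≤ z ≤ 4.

In cylindrical coordinates, x = r cos(θ), y = r sin(θ), z = z, and dV = r dr dθ dz.

The integrand becomes 19, so

    ∭_E (19) dV = ∫_{0}^{2π} ∫_{0}^{1} ∫_{0}^{4} (19) · r dz dr dθ.

Inner (z): 76r.
Middle (r from 0 to 1): 38.
Outer (θ): 76π.

Therefore the triple integral equals 76π.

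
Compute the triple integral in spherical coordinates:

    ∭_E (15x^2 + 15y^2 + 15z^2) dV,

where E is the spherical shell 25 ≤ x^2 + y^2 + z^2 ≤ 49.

In spherical coordinates, x = ρ sin(φ) cos(θ), y = ρ sin(φ) sin(θ), z = ρ cos(φ), and dV = ρ^2 sin(φ) dρ dφ dθ.

The integrand becomes 15ρ^2, so

    ∭_E (15x^2 + 15y^2 + 15z^2) dV = ∫_{0}^{2π} ∫_{0}^{π} ∫_{5}^{7} (15ρ^2) · ρ^2 sin(φ) dρ dφ dθ.

Inner (ρ): 41046sin(φ).
Middle (φ): 82092.
Outer (θ): 164184π.

Therefore the triple integral equals 164184π.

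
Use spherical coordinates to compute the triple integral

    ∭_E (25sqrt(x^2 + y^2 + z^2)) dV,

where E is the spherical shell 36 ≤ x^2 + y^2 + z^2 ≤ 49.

In spherical coordinates, x = ρ sin(φ) cos(θ), y = ρ sin(φ) sin(θ), z = ρ cos(φ), and dV = ρ^2 sin(φ) dρ dφ dθ.

The integrand becomes 25ρ, so

    ∭_E (25sqrt(x^2 + y^2 + z^2)) dV = ∫_{0}^{2π} ∫_{0}^{π} ∫_{6}^{7} (25ρ) · ρ^2 sin(φ) dρ dφ dθ.

Inner (ρ): 27625sin(φ)/4.
Middle (φ): 27625/2.
Outer (θ): 27625π.

Therefore the triple integral equals 27625π.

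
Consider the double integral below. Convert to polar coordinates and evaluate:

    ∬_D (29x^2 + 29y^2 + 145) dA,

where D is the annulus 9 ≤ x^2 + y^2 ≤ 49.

The region D is 3 ≤ r ≤ 7, 0 ≤ θ ≤ 2π in polar coordinates, where x = r cos(θ), y = r sin(θ), and dA = r dr dθ.

Under the substitution, the integrand becomes 29r^2 + 145, so

    ∬_D (29x^2 + 29y^2 + 145) dA = ∫_{0}^{2π} ∫_{3}^{7} (29r^2 + 145) · r dr dθ.

Inner integral (in r): ∫_{3}^{7} (29r^2 + 145) · r dr = 19720.

Outer integral (in θ): ∫_{0}^{2π} (19720) dθ = 39440π.

Therefore ∬_D (29x^2 + 29y^2 + 145) dA = 39440π.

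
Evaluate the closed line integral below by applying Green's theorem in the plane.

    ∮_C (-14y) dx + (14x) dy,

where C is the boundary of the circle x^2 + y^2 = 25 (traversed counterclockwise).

Green's theorem converts the closed line integral into a double integral over the enclosed region D:

    ∮_C P dx + Q dy = ∬_D (∂Q/∂x - ∂P/∂y) dA.

Here P = -14y, Q = 14x, so

    ∂Q/∂x = 14,    ∂P/∂y = -14,
    ∂Q/∂x - ∂P/∂y = 28.

D is the region x^2 + y^2 ≤ 25. Evaluating the double integral:

In polar coordinates (x = r cos θ, y = r sin θ, dA = r dr dθ) the integrand becomes 28, so

    ∬_D (28) dA = ∫_0^{2π} ∫_0^{5} (28) · r dr dθ.

Inner (r from 0 to 5): 350.
Outer (θ from 0 to 2π): 700π.

Therefore ∮_C P dx + Q dy = 700π.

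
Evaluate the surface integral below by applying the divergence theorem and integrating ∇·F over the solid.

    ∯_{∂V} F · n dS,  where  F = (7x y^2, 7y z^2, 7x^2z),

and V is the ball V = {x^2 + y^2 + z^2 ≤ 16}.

By the divergence theorem,

    ∯_{∂V} F · n dS = ∭_V (∇ · F) dV.

Compute the divergence:
    ∇ · F = ∂F_x/∂x + ∂F_y/∂y + ∂F_z/∂z = 7y^2 + 7z^2 + 7x^2 = 7x^2 + 7y^2 + 7z^2.

In spherical coordinates, x = ρ sin(φ) cos(θ), y = ρ sin(φ) sin(θ), z = ρ cos(φ), dV = ρ^2 sin(φ) dρ dφ dθ, with 0 ≤ ρ ≤ 4, 0 ≤ φ ≤ π, 0 ≤ θ ≤ 2π.

The integrand, after substitution and multiplying by the volume element, becomes (7ρ^2) · ρ^2 sin(φ), so

    ∭_V (∇·F) dV = ∫_0^{2π} ∫_0^{π} ∫_0^{4} (7ρ^2) · ρ^2 sin(φ) dρ dφ dθ.

Inner (ρ from 0 to 4): 7168sin(φ)/5.
Middle (φ from 0 to π): 14336/5.
Outer (θ from 0 to 2π): 28672π/5.

Therefore ∯_{∂V} F · n dS = 28672π/5.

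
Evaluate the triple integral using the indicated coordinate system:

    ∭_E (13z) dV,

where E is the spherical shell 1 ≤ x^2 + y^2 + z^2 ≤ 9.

In spherical coordinates, x = ρ sin(φ) cos(θ), y = ρ sin(φ) sin(θ), z = ρ cos(φ), and dV = ρ^2 sin(φ) dρ dφ dθ.

The integrand becomes 13ρ cos(φ), so

    ∭_E (13z) dV = ∫_{0}^{2π} ∫_{0}^{π} ∫_{1}^{3} (13ρ cos(φ)) · ρ^2 sin(φ) dρ dφ dθ.

Inner (ρ): 130sin(2φ).
Middle (φ): 0.
Outer (θ): 0.

Therefore the triple integral equals 0.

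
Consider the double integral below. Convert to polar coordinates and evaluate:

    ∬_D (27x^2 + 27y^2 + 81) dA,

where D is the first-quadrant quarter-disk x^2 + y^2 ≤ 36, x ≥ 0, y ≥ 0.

The region D is 0 ≤ r ≤ 6, 0 ≤ θ ≤ π/2 in polar coordinates, where x = r cos(θ), y = r sin(θ), and dA = r dr dθ.

Under the substitution, the integrand becomes 27r^2 + 81, so

    ∬_D (27x^2 + 27y^2 + 81) dA = ∫_{0}^{π/2} ∫_{0}^{6} (27r^2 + 81) · r dr dθ.

Inner integral (in r): ∫_{0}^{6} (27r^2 + 81) · r dr = 10206.

Outer integral (in θ): ∫_{0}^{π/2} (10206) dθ = 5103π.

Therefore ∬_D (27x^2 + 27y^2 + 81) dA = 5103π.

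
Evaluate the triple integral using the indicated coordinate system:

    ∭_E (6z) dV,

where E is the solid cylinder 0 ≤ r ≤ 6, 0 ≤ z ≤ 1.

In cylindrical coordinates, x = r cos(θ), y = r sin(θ), z = z, and dV = r dr dθ dz.

The integrand becomes 6z, so

    ∭_E (6z) dV = ∫_{0}^{2π} ∫_{0}^{6} ∫_{0}^{1} (6z) · r dz dr dθ.

Inner (z): 3r.
Middle (r from 0 to 6): 54.
Outer (θ): 108π.

Therefore the triple integral equals 108π.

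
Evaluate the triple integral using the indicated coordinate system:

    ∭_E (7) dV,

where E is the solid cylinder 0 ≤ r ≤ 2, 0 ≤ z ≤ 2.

In cylindrical coordinates, x = r cos(θ), y = r sin(θ), z = z, and dV = r dr dθ dz.

The integrand becomes 7, so

    ∭_E (7) dV = ∫_{0}^{2π} ∫_{0}^{2} ∫_{0}^{2} (7) · r dz dr dθ.

Inner (z): 14r.
Middle (r from 0 to 2): 28.
Outer (θ): 56π.

Therefore the triple integral equals 56π.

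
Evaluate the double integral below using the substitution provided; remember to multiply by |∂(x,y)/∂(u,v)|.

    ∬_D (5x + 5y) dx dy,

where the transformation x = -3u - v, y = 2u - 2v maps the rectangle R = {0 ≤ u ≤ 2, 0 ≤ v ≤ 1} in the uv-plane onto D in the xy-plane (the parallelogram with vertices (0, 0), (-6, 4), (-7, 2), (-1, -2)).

Compute the Jacobian determinant of (x, y) with respect to (u, v):

    ∂(x,y)/∂(u,v) = | -3  -1 | = (-3)(-2) - (-1)(2) = 8.
                   | 2  -2 |

Its absolute value is |J| = 8 (the area scaling factor).

Substituting x = -3u - v, y = 2u - 2v into the integrand,

    5x + 5y → -5u - 15v,

so the integral becomes

    ∬_R (-5u - 15v) · |J| du dv = ∫_0^2 ∫_0^1 (-40u - 120v) dv du.

Inner (v): -40u - 60.
Outer (u): -200.

Therefore ∬_D (5x + 5y) dx dy = -200.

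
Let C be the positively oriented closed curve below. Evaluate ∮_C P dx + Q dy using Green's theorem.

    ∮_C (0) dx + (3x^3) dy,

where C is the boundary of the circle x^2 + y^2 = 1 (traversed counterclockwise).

Green's theorem converts the closed line integral into a double integral over the enclosed region D:

    ∮_C P dx + Q dy = ∬_D (∂Q/∂x - ∂P/∂y) dA.

Here P = 0, Q = 3x^3, so

    ∂Q/∂x = 9x^2,    ∂P/∂y = 0,
    ∂Q/∂x - ∂P/∂y = 9x^2.

D is the region x^2 + y^2 ≤ 1. Evaluating the double integral:

In polar coordinates (x = r cos θ, y = r sin θ, dA = r dr dθ) the integrand becomes 9r^2cos(θ)^2, so

    ∬_D (9x^2) dA = ∫_0^{2π} ∫_0^{1} (9r^2cos(θ)^2) · r dr dθ.

Inner (r from 0 to 1): 9cos(θ)^2/4.
Outer (θ from 0 to 2π): 9π/4.

Therefore ∮_C P dx + Q dy = 9π/4.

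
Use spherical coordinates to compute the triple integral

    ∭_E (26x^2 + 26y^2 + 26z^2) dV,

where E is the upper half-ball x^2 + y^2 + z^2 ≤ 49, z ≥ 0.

In spherical coordinates, x = ρ sin(φ) cos(θ), y = ρ sin(φ) sin(θ), z = ρ cos(φ), and dV = ρ^2 sin(φ) dρ dφ dθ.

The integrand becomes 26ρ^2, so

    ∭_E (26x^2 + 26y^2 + 26z^2) dV = ∫_{0}^{2π} ∫_{0}^{π/2} ∫_{0}^{7} (26ρ^2) · ρ^2 sin(φ) dρ dφ dθ.

Inner (ρ): 436982sin(φ)/5.
Middle (φ): 436982/5.
Outer (θ): 873964π/5.

Therefore the triple integral equals 873964π/5.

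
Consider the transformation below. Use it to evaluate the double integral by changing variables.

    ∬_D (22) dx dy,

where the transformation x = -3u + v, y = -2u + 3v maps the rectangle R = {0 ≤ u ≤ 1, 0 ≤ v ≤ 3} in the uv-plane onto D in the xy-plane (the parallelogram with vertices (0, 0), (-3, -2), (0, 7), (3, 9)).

Compute the Jacobian determinant of (x, y) with respect to (u, v):

    ∂(x,y)/∂(u,v) = | -3  1 | = (-3)(3) - (1)(-2) = -7.
                   | -2  3 |

Its absolute value is |J| = 7 (the area scaling factor).

Substituting x = -3u + v, y = -2u + 3v into the integrand,

    22 → 22,

so the integral becomes

    ∬_R (22) · |J| du dv = ∫_0^1 ∫_0^3 (154) dv du.

Inner (v): 462.
Outer (u): 462.

Therefore ∬_D (22) dx dy = 462.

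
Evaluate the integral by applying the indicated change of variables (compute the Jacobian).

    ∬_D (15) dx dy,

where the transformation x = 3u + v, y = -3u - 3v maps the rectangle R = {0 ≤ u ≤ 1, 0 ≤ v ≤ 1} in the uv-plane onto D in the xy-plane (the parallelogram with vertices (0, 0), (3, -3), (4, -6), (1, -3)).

Compute the Jacobian determinant of (x, y) with respect to (u, v):

    ∂(x,y)/∂(u,v) = | 3  1 | = (3)(-3) - (1)(-3) = -6.
                   | -3  -3 |

Its absolute value is |J| = 6 (the area scaling factor).

Substituting x = 3u + v, y = -3u - 3v into the integrand,

    15 → 15,

so the integral becomes

    ∬_R (15) · |J| du dv = ∫_0^1 ∫_0^1 (90) dv du.

Inner (v): 90.
Outer (u): 90.

Therefore ∬_D (15) dx dy = 90.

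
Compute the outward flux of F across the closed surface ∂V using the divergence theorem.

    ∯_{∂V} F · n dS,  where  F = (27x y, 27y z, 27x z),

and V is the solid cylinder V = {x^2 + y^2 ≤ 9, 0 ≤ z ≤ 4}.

By the divergence theorem,

    ∯_{∂V} F · n dS = ∭_V (∇ · F) dV.

Compute the divergence:
    ∇ · F = ∂F_x/∂x + ∂F_y/∂y + ∂F_z/∂z = 27y + 27z + 27x = 27x + 27y + 27z.

In cylindrical coordinates, x = r cos(θ), y = r sin(θ), z = z, dV = r dr dθ dz, with 0 ≤ r ≤ 3, 0 ≤ θ ≤ 2π, 0 ≤ z ≤ 4.

The integrand, after substitution and multiplying by the volume element, becomes (27sqrt(2)r sin(θ + π/4) + 27z) · r, so

    ∭_V (∇·F) dV = ∫_0^{2π} ∫_0^{3} ∫_0^{4} (27sqrt(2)r sin(θ + π/4) + 27z) · r dz dr dθ.

Inner (z from 0 to 4): 108r (sqrt(2)r sin(θ + π/4) + 2).
Middle (r from 0 to 3): 972sqrt(2)sin(θ + π/4) + 972.
Outer (θ from 0 to 2π): 1944π.

Therefore ∯_{∂V} F · n dS = 1944π.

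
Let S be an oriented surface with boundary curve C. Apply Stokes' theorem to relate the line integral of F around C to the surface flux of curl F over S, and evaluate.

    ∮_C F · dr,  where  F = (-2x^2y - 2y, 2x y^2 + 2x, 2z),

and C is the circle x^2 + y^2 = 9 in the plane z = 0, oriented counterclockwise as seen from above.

Let S be the flat disk x^2 + y^2 ≤ 9 in the plane z = 0, with upward unit normal n̂ = ẑ. By Stokes' theorem,

    ∮_C F · dr = ∬_S (∇ × F) · n̂ dS = ∬_D (curl F)_z dA,

where D is the disk x^2 + y^2 ≤ 9.

Compute the curl of F = (-2x^2y - 2y, 2x y^2 + 2x, 2z):
    (∇ × F)_x = ∂F_z/∂y - ∂F_y/∂z = 0,
    (∇ × F)_y = ∂F_x/∂z - ∂F_z/∂x = 0,
    (∇ × F)_z = ∂F_y/∂x - ∂F_x/∂y = 2x^2 + 2y^2 + 4.

On z = 0, (curl F)_z = 2x^2 + 2y^2 + 4.

Convert to polar (x = r cos θ, y = r sin θ, dA = r dr dθ); the integrand becomes 2r^2 + 4, so

    ∬_D (curl F)_z dA = ∫_0^{2π} ∫_0^{3} (2r^2 + 4) · r dr dθ.

Inner (r from 0 to 3): 117/2.
Outer (θ from 0 to 2π): 117π.

Therefore ∮_C F · dr = 117π.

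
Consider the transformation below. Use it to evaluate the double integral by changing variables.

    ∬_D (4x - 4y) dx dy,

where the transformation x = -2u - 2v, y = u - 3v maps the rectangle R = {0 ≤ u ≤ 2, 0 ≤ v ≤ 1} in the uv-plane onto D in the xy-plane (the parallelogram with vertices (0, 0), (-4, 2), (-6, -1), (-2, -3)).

Compute the Jacobian determinant of (x, y) with respect to (u, v):

    ∂(x,y)/∂(u,v) = | -2  -2 | = (-2)(-3) - (-2)(1) = 8.
                   | 1  -3 |

Its absolute value is |J| = 8 (the area scaling factor).

Substituting x = -2u - 2v, y = u - 3v into the integrand,

    4x - 4y → -12u + 4v,

so the integral becomes

    ∬_R (-12u + 4v) · |J| du dv = ∫_0^2 ∫_0^1 (-96u + 32v) dv du.

Inner (v): 16 - 96u.
Outer (u): -160.

Therefore ∬_D (4x - 4y) dx dy = -160.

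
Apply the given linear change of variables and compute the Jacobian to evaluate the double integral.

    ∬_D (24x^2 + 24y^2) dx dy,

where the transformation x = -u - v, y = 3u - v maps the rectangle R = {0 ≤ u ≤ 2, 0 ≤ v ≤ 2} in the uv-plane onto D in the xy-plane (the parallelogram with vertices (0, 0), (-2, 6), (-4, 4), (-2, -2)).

Compute the Jacobian determinant of (x, y) with respect to (u, v):

    ∂(x,y)/∂(u,v) = | -1  -1 | = (-1)(-1) - (-1)(3) = 4.
                   | 3  -1 |

Its absolute value is |J| = 4 (the area scaling factor).

Substituting x = -u - v, y = 3u - v into the integrand,

    24x^2 + 24y^2 → 240u^2 - 96u v + 48v^2,

so the integral becomes

    ∬_R (240u^2 - 96u v + 48v^2) · |J| du dv = ∫_0^2 ∫_0^2 (960u^2 - 384u v + 192v^2) dv du.

Inner (v): 1920u^2 - 768u + 512.
Outer (u): 4608.

Therefore ∬_D (24x^2 + 24y^2) dx dy = 4608.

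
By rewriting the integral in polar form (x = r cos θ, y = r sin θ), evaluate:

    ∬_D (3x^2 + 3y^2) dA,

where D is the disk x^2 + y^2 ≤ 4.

The region D is 0 ≤ r ≤ 2, 0 ≤ θ ≤ 2π in polar coordinates, where x = r cos(θ), y = r sin(θ), and dA = r dr dθ.

Under the substitution, the integrand becomes 3r^2, so

    ∬_D (3x^2 + 3y^2) dA = ∫_{0}^{2π} ∫_{0}^{2} (3r^2) · r dr dθ.

Inner integral (in r): ∫_{0}^{2} (3r^2) · r dr = 12.

Outer integral (in θ): ∫_{0}^{2π} (12) dθ = 24π.

Therefore ∬_D (3x^2 + 3y^2) dA = 24π.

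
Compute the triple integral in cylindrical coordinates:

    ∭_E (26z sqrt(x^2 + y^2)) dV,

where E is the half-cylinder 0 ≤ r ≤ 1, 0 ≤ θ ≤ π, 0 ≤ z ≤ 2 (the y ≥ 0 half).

In cylindrical coordinates, x = r cos(θ), y = r sin(θ), z = z, and dV = r dr dθ dz.

The integrand becomes 26r z, so

    ∭_E (26z sqrt(x^2 + y^2)) dV = ∫_{0}^{π} ∫_{0}^{1} ∫_{0}^{2} (26r z) · r dz dr dθ.

Inner (z): 52r^2.
Middle (r from 0 to 1): 52/3.
Outer (θ): 52π/3.

Therefore the triple integral equals 52π/3.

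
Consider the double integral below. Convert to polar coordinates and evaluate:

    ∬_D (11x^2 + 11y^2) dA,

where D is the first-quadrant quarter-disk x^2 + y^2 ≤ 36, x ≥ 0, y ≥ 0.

The region D is 0 ≤ r ≤ 6, 0 ≤ θ ≤ π/2 in polar coordinates, where x = r cos(θ), y = r sin(θ), and dA = r dr dθ.

Under the substitution, the integrand becomes 11r^2, so

    ∬_D (11x^2 + 11y^2) dA = ∫_{0}^{π/2} ∫_{0}^{6} (11r^2) · r dr dθ.

Inner integral (in r): ∫_{0}^{6} (11r^2) · r dr = 3564.

Outer integral (in θ): ∫_{0}^{π/2} (3564) dθ = 1782π.

Therefore ∬_D (11x^2 + 11y^2) dA = 1782π.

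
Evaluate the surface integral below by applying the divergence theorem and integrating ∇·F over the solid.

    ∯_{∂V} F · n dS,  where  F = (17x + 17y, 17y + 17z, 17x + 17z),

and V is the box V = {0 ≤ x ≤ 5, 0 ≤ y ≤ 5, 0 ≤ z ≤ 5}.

By the divergence theorem,

    ∯_{∂V} F · n dS = ∭_V (∇ · F) dV.

Compute the divergence:
    ∇ · F = ∂F_x/∂x + ∂F_y/∂y + ∂F_z/∂z = 17 + 17 + 17 = 51.

V is a rectangular box, so dV = dx dy dz with 0 ≤ x ≤ 5, 0 ≤ y ≤ 5, 0 ≤ z ≤ 5.

Integrate (51) over V as an iterated integral:

    ∭_V (∇·F) dV = ∫_0^{5} ∫_0^{5} ∫_0^{5} (51) dz dy dx.

Inner (z from 0 to 5): 255.
Middle (y from 0 to 5): 1275.
Outer (x from 0 to 5): 6375.

Therefore ∯_{∂V} F · n dS = 6375.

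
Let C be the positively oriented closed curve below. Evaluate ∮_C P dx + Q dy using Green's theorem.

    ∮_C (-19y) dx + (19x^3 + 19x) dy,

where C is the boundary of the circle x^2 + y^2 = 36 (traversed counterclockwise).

Green's theorem converts the closed line integral into a double integral over the enclosed region D:

    ∮_C P dx + Q dy = ∬_D (∂Q/∂x - ∂P/∂y) dA.

Here P = -19y, Q = 19x^3 + 19x, so

    ∂Q/∂x = 57x^2 + 19,    ∂P/∂y = -19,
    ∂Q/∂x - ∂P/∂y = 57x^2 + 38.

D is the region x^2 + y^2 ≤ 36. Evaluating the double integral:

In polar coordinates (x = r cos θ, y = r sin θ, dA = r dr dθ) the integrand becomes 57r^2cos(θ)^2 + 38, so

    ∬_D (57x^2 + 38) dA = ∫_0^{2π} ∫_0^{6} (57r^2cos(θ)^2 + 38) · r dr dθ.

Inner (r from 0 to 6): 18468cos(θ)^2 + 684.
Outer (θ from 0 to 2π): 19836π.

Therefore ∮_C P dx + Q dy = 19836π.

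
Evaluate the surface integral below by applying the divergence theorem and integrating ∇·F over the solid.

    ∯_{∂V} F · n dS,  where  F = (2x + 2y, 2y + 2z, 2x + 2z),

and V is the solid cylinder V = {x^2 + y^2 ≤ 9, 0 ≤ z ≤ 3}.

By the divergence theorem,

    ∯_{∂V} F · n dS = ∭_V (∇ · F) dV.

Compute the divergence:
    ∇ · F = ∂F_x/∂x + ∂F_y/∂y + ∂F_z/∂z = 2 + 2 + 2 = 6.

In cylindrical coordinates, x = r cos(θ), y = r sin(θ), z = z, dV = r dr dθ dz, with 0 ≤ r ≤ 3, 0 ≤ θ ≤ 2π, 0 ≤ z ≤ 3.

The integrand, after substitution and multiplying by the volume element, becomes (6) · r, so

    ∭_V (∇·F) dV = ∫_0^{2π} ∫_0^{3} ∫_0^{3} (6) · r dz dr dθ.

Inner (z from 0 to 3): 18r.
Middle (r from 0 to 3): 81.
Outer (θ from 0 to 2π): 162π.

Therefore ∯_{∂V} F · n dS = 162π.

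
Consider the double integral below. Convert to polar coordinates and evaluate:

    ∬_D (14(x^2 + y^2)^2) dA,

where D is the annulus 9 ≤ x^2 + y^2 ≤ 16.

The region D is 3 ≤ r ≤ 4, 0 ≤ θ ≤ 2π in polar coordinates, where x = r cos(θ), y = r sin(θ), and dA = r dr dθ.

Under the substitution, the integrand becomes 14r^4, so

    ∬_D (14(x^2 + y^2)^2) dA = ∫_{0}^{2π} ∫_{3}^{4} (14r^4) · r dr dθ.

Inner integral (in r): ∫_{3}^{4} (14r^4) · r dr = 23569/3.

Outer integral (in θ): ∫_{0}^{2π} (23569/3) dθ = 47138π/3.

Therefore ∬_D (14(x^2 + y^2)^2) dA = 47138π/3.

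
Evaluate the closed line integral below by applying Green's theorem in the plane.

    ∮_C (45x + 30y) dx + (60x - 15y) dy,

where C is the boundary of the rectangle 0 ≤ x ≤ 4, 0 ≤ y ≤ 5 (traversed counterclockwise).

Green's theorem converts the closed line integral into a double integral over the enclosed region D:

    ∮_C P dx + Q dy = ∬_D (∂Q/∂x - ∂P/∂y) dA.

Here P = 45x + 30y, Q = 60x - 15y, so

    ∂Q/∂x = 60,    ∂P/∂y = 30,
    ∂Q/∂x - ∂P/∂y = 30.

D is the region 0 ≤ x ≤ 4, 0 ≤ y ≤ 5. Evaluating the double integral:

    ∬_D (30) dA = ∫_0^{4} ∫_0^{5} (30) dy dx.

Inner (y from 0 to 5): 150.
Outer (x from 0 to 4): 600.

Therefore ∮_C P dx + Q dy = 600.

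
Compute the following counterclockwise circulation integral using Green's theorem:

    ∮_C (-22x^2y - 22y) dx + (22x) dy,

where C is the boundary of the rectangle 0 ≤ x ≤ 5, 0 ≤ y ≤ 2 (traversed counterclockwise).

Green's theorem converts the closed line integral into a double integral over the enclosed region D:

    ∮_C P dx + Q dy = ∬_D (∂Q/∂x - ∂P/∂y) dA.

Here P = -22x^2y - 22y, Q = 22x, so

    ∂Q/∂x = 22,    ∂P/∂y = -22x^2 - 22,
    ∂Q/∂x - ∂P/∂y = 22x^2 + 44.

D is the region 0 ≤ x ≤ 5, 0 ≤ y ≤ 2. Evaluating the double integral:

    ∬_D (22x^2 + 44) dA = ∫_0^{5} ∫_0^{2} (22x^2 + 44) dy dx.

Inner (y from 0 to 2): 44x^2 + 88.
Outer (x from 0 to 5): 6820/3.

Therefore ∮_C P dx + Q dy = 6820/3.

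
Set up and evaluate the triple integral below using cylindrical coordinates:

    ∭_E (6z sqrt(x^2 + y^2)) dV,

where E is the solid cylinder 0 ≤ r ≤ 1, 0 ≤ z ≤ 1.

In cylindrical coordinates, x = r cos(θ), y = r sin(θ), z = z, and dV = r dr dθ dz.

The integrand becomes 6r z, so

    ∭_E (6z sqrt(x^2 + y^2)) dV = ∫_{0}^{2π} ∫_{0}^{1} ∫_{0}^{1} (6r z) · r dz dr dθ.

Inner (z): 3r^2.
Middle (r from 0 to 1): 1.
Outer (θ): 2π.

Therefore the triple integral equals 2π.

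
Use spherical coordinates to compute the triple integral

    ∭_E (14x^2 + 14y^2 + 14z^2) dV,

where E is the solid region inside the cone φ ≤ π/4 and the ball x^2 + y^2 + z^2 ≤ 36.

In spherical coordinates, x = ρ sin(φ) cos(θ), y = ρ sin(φ) sin(θ), z = ρ cos(φ), and dV = ρ^2 sin(φ) dρ dφ dθ.

The integrand becomes 14ρ^2, so

    ∭_E (14x^2 + 14y^2 + 14z^2) dV = ∫_{0}^{2π} ∫_{0}^{π/4} ∫_{0}^{6} (14ρ^2) · ρ^2 sin(φ) dρ dφ dθ.

Inner (ρ): 108864sin(φ)/5.
Middle (φ): 108864/5 - 54432sqrt(2)/5.
Outer (θ): 108864π (2 - sqrt(2))/5.

Therefore the triple integral equals 108864π (2 - sqrt(2))/5.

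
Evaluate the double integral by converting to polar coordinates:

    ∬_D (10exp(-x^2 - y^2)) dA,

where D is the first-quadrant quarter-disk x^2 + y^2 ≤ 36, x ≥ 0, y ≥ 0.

The region D is 0 ≤ r ≤ 6, 0 ≤ θ ≤ π/2 in polar coordinates, where x = r cos(θ), y = r sin(θ), and dA = r dr dθ.

Under the substitution, the integrand becomes 10exp(-r^2), so

    ∬_D (10exp(-x^2 - y^2)) dA = ∫_{0}^{π/2} ∫_{0}^{6} (10exp(-r^2)) · r dr dθ.

Inner integral (in r): ∫_{0}^{6} (10exp(-r^2)) · r dr = 5 - 5exp(-36).

Outer integral (in θ): ∫_{0}^{π/2} (5 - 5exp(-36)) dθ = -5π (1 - exp(36))exp(-36)/2.

Therefore ∬_D (10exp(-x^2 - y^2)) dA = -5π (1 - exp(36))exp(-36)/2.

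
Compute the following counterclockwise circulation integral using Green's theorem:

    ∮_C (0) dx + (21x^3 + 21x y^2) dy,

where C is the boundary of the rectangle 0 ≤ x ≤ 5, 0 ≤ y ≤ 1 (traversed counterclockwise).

Green's theorem converts the closed line integral into a double integral over the enclosed region D:

    ∮_C P dx + Q dy = ∬_D (∂Q/∂x - ∂P/∂y) dA.

Here P = 0, Q = 21x^3 + 21x y^2, so

    ∂Q/∂x = 63x^2 + 21y^2,    ∂P/∂y = 0,
    ∂Q/∂x - ∂P/∂y = 63x^2 + 21y^2.

D is the region 0 ≤ x ≤ 5, 0 ≤ y ≤ 1. Evaluating the double integral:

    ∬_D (63x^2 + 21y^2) dA = ∫_0^{5} ∫_0^{1} (63x^2 + 21y^2) dy dx.

Inner (y from 0 to 1): 63x^2 + 7.
Outer (x from 0 to 5): 2660.

Therefore ∮_C P dx + Q dy = 2660.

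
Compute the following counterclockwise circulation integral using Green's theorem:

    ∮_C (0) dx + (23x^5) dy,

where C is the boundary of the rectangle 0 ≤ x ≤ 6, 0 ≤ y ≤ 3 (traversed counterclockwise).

Green's theorem converts the closed line integral into a double integral over the enclosed region D:

    ∮_C P dx + Q dy = ∬_D (∂Q/∂x - ∂P/∂y) dA.

Here P = 0, Q = 23x^5, so

    ∂Q/∂x = 115x^4,    ∂P/∂y = 0,
    ∂Q/∂x - ∂P/∂y = 115x^4.

D is the region 0 ≤ x ≤ 6, 0 ≤ y ≤ 3. Evaluating the double integral:

    ∬_D (115x^4) dA = ∫_0^{6} ∫_0^{3} (115x^4) dy dx.

Inner (y from 0 to 3): 345x^4.
Outer (x from 0 to 6): 536544.

Therefore ∮_C P dx + Q dy = 536544.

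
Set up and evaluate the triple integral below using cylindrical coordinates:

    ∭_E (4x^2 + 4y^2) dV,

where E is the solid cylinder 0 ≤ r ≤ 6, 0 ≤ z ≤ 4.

In cylindrical coordinates, x = r cos(θ), y = r sin(θ), z = z, and dV = r dr dθ dz.

The integrand becomes 4r^2, so

    ∭_E (4x^2 + 4y^2) dV = ∫_{0}^{2π} ∫_{0}^{6} ∫_{0}^{4} (4r^2) · r dz dr dθ.

Inner (z): 16r^3.
Middle (r from 0 to 6): 5184.
Outer (θ): 10368π.

Therefore the triple integral equals 10368π.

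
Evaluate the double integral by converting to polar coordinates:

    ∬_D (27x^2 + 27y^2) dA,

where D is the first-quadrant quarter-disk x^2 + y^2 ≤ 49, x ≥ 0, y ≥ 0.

The region D is 0 ≤ r ≤ 7, 0 ≤ θ ≤ π/2 in polar coordinates, where x = r cos(θ), y = r sin(θ), and dA = r dr dθ.

Under the substitution, the integrand becomes 27r^2, so

    ∬_D (27x^2 + 27y^2) dA = ∫_{0}^{π/2} ∫_{0}^{7} (27r^2) · r dr dθ.

Inner integral (in r): ∫_{0}^{7} (27r^2) · r dr = 64827/4.

Outer integral (in θ): ∫_{0}^{π/2} (64827/4) dθ = 64827π/8.

Therefore ∬_D (27x^2 + 27y^2) dA = 64827π/8.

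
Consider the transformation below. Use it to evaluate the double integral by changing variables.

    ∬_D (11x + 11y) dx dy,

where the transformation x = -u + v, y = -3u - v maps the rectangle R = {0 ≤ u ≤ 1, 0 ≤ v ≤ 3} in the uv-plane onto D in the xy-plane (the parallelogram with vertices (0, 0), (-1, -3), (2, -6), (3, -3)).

Compute the Jacobian determinant of (x, y) with respect to (u, v):

    ∂(x,y)/∂(u,v) = | -1  1 | = (-1)(-1) - (1)(-3) = 4.
                   | -3  -1 |

Its absolute value is |J| = 4 (the area scaling factor).

Substituting x = -u + v, y = -3u - v into the integrand,

    11x + 11y → -44u,

so the integral becomes

    ∬_R (-44u) · |J| du dv = ∫_0^1 ∫_0^3 (-176u) dv du.

Inner (v): -528u.
Outer (u): -264.

Therefore ∬_D (11x + 11y) dx dy = -264.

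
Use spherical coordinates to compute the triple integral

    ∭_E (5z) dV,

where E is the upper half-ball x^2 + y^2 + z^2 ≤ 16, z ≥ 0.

In spherical coordinates, x = ρ sin(φ) cos(θ), y = ρ sin(φ) sin(θ), z = ρ cos(φ), and dV = ρ^2 sin(φ) dρ dφ dθ.

The integrand becomes 5ρ cos(φ), so

    ∭_E (5z) dV = ∫_{0}^{2π} ∫_{0}^{π/2} ∫_{0}^{4} (5ρ cos(φ)) · ρ^2 sin(φ) dρ dφ dθ.

Inner (ρ): 160sin(2φ).
Middle (φ): 160.
Outer (θ): 320π.

Therefore the triple integral equals 320π.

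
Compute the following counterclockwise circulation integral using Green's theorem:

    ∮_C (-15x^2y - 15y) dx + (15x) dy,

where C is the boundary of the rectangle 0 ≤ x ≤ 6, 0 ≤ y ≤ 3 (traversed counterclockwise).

Green's theorem converts the closed line integral into a double integral over the enclosed region D:

    ∮_C P dx + Q dy = ∬_D (∂Q/∂x - ∂P/∂y) dA.

Here P = -15x^2y - 15y, Q = 15x, so

    ∂Q/∂x = 15,    ∂P/∂y = -15x^2 - 15,
    ∂Q/∂x - ∂P/∂y = 15x^2 + 30.

D is the region 0 ≤ x ≤ 6, 0 ≤ y ≤ 3. Evaluating the double integral:

    ∬_D (15x^2 + 30) dA = ∫_0^{6} ∫_0^{3} (15x^2 + 30) dy dx.

Inner (y from 0 to 3): 45x^2 + 90.
Outer (x from 0 to 6): 3780.

Therefore ∮_C P dx + Q dy = 3780.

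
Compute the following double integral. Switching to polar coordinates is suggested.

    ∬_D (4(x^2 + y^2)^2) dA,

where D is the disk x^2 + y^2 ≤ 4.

The region D is 0 ≤ r ≤ 2, 0 ≤ θ ≤ 2π in polar coordinates, where x = r cos(θ), y = r sin(θ), and dA = r dr dθ.

Under the substitution, the integrand becomes 4r^4, so

    ∬_D (4(x^2 + y^2)^2) dA = ∫_{0}^{2π} ∫_{0}^{2} (4r^4) · r dr dθ.

Inner integral (in r): ∫_{0}^{2} (4r^4) · r dr = 128/3.

Outer integral (in θ): ∫_{0}^{2π} (128/3) dθ = 256π/3.

Therefore ∬_D (4(x^2 + y^2)^2) dA = 256π/3.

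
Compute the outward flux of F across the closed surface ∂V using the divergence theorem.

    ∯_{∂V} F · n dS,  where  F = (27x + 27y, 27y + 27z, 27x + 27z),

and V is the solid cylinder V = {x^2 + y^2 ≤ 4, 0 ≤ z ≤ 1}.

By the divergence theorem,

    ∯_{∂V} F · n dS = ∭_V (∇ · F) dV.

Compute the divergence:
    ∇ · F = ∂F_x/∂x + ∂F_y/∂y + ∂F_z/∂z = 27 + 27 + 27 = 81.

In cylindrical coordinates, x = r cos(θ), y = r sin(θ), z = z, dV = r dr dθ dz, with 0 ≤ r ≤ 2, 0 ≤ θ ≤ 2π, 0 ≤ z ≤ 1.

The integrand, after substitution and multiplying by the volume element, becomes (81) · r, so

    ∭_V (∇·F) dV = ∫_0^{2π} ∫_0^{2} ∫_0^{1} (81) · r dz dr dθ.

Inner (z from 0 to 1): 81r.
Middle (r from 0 to 2): 162.
Outer (θ from 0 to 2π): 324π.

Therefore ∯_{∂V} F · n dS = 324π.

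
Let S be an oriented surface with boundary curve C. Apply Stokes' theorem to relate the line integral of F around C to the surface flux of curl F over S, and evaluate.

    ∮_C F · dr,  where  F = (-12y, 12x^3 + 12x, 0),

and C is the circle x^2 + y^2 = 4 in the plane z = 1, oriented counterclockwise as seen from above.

Let S be the flat disk x^2 + y^2 ≤ 4 in the plane z = 1, with upward unit normal n̂ = ẑ. By Stokes' theorem,

    ∮_C F · dr = ∬_S (∇ × F) · n̂ dS = ∬_D (curl F)_z dA,

where D is the disk x^2 + y^2 ≤ 4.

Compute the curl of F = (-12y, 12x^3 + 12x, 0):
    (∇ × F)_x = ∂F_z/∂y - ∂F_y/∂z = 0,
    (∇ × F)_y = ∂F_x/∂z - ∂F_z/∂x = 0,
    (∇ × F)_z = ∂F_y/∂x - ∂F_x/∂y = 36x^2 + 24.

On z = 1, (curl F)_z = 36x^2 + 24.

Convert to polar (x = r cos θ, y = r sin θ, dA = r dr dθ); the integrand becomes 36r^2cos(θ)^2 + 24, so

    ∬_D (curl F)_z dA = ∫_0^{2π} ∫_0^{2} (36r^2cos(θ)^2 + 24) · r dr dθ.

Inner (r from 0 to 2): 144cos(θ)^2 + 48.
Outer (θ from 0 to 2π): 240π.

Therefore ∮_C F · dr = 240π.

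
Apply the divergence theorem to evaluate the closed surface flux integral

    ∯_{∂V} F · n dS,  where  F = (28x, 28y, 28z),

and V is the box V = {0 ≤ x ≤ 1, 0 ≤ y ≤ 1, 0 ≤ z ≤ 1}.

By the divergence theorem,

    ∯_{∂V} F · n dS = ∭_V (∇ · F) dV.

Compute the divergence:
    ∇ · F = ∂F_x/∂x + ∂F_y/∂y + ∂F_z/∂z = 28 + 28 + 28 = 84.

V is a rectangular box, so dV = dx dy dz with 0 ≤ x ≤ 1, 0 ≤ y ≤ 1, 0 ≤ z ≤ 1.

Integrate (84) over V as an iterated integral:

    ∭_V (∇·F) dV = ∫_0^{1} ∫_0^{1} ∫_0^{1} (84) dz dy dx.

Inner (z from 0 to 1): 84.
Middle (y from 0 to 1): 84.
Outer (x from 0 to 1): 84.

Therefore ∯_{∂V} F · n dS = 84.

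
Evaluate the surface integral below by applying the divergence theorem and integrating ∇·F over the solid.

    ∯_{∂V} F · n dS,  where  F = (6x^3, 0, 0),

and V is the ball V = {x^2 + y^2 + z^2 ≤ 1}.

By the divergence theorem,

    ∯_{∂V} F · n dS = ∭_V (∇ · F) dV.

Compute the divergence:
    ∇ · F = ∂F_x/∂x + ∂F_y/∂y + ∂F_z/∂z = 18x^2 + 0 + 0 = 18x^2.

In spherical coordinates, x = ρ sin(φ) cos(θ), y = ρ sin(φ) sin(θ), z = ρ cos(φ), dV = ρ^2 sin(φ) dρ dφ dθ, with 0 ≤ ρ ≤ 1, 0 ≤ φ ≤ π, 0 ≤ θ ≤ 2π.

The integrand, after substitution and multiplying by the volume element, becomes (18ρ^2sin(φ)^2cos(θ)^2) · ρ^2 sin(φ), so

    ∭_V (∇·F) dV = ∫_0^{2π} ∫_0^{π} ∫_0^{1} (18ρ^2sin(φ)^2cos(θ)^2) · ρ^2 sin(φ) dρ dφ dθ.

Inner (ρ from 0 to 1): 18sin(φ)^3cos(θ)^2/5.
Middle (φ from 0 to π): 24cos(θ)^2/5.
Outer (θ from 0 to 2π): 24π/5.

Therefore ∯_{∂V} F · n dS = 24π/5.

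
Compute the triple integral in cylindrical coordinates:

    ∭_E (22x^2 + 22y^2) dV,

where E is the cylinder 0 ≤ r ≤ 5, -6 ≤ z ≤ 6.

In cylindrical coordinates, x = r cos(θ), y = r sin(θ), z = z, and dV = r dr dθ dz.

The integrand becomes 22r^2, so

    ∭_E (22x^2 + 22y^2) dV = ∫_{0}^{2π} ∫_{0}^{5} ∫_{-6}^{6} (22r^2) · r dz dr dθ.

Inner (z): 264r^3.
Middle (r from 0 to 5): 41250.
Outer (θ): 82500π.

Therefore the triple integral equals 82500π.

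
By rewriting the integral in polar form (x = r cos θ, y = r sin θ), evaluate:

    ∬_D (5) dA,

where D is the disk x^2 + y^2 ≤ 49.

The region D is 0 ≤ r ≤ 7, 0 ≤ θ ≤ 2π in polar coordinates, where x = r cos(θ), y = r sin(θ), and dA = r dr dθ.

Under the substitution, the integrand becomes 5, so

    ∬_D (5) dA = ∫_{0}^{2π} ∫_{0}^{7} (5) · r dr dθ.

Inner integral (in r): ∫_{0}^{7} (5) · r dr = 245/2.

Outer integral (in θ): ∫_{0}^{2π} (245/2) dθ = 245π.

Therefore ∬_D (5) dA = 245π.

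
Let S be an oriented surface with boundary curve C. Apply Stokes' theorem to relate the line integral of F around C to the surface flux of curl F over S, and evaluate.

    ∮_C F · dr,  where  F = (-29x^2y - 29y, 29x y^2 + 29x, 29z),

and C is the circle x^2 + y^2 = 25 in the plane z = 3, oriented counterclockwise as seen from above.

Let S be the flat disk x^2 + y^2 ≤ 25 in the plane z = 3, with upward unit normal n̂ = ẑ. By Stokes' theorem,

    ∮_C F · dr = ∬_S (∇ × F) · n̂ dS = ∬_D (curl F)_z dA,

where D is the disk x^2 + y^2 ≤ 25.

Compute the curl of F = (-29x^2y - 29y, 29x y^2 + 29x, 29z):
    (∇ × F)_x = ∂F_z/∂y - ∂F_y/∂z = 0,
    (∇ × F)_y = ∂F_x/∂z - ∂F_z/∂x = 0,
    (∇ × F)_z = ∂F_y/∂x - ∂F_x/∂y = 29x^2 + 29y^2 + 58.

On z = 3, (curl F)_z = 29x^2 + 29y^2 + 58.

Convert to polar (x = r cos θ, y = r sin θ, dA = r dr dθ); the integrand becomes 29r^2 + 58, so

    ∬_D (curl F)_z dA = ∫_0^{2π} ∫_0^{5} (29r^2 + 58) · r dr dθ.

Inner (r from 0 to 5): 21025/4.
Outer (θ from 0 to 2π): 21025π/2.

Therefore ∮_C F · dr = 21025π/2.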